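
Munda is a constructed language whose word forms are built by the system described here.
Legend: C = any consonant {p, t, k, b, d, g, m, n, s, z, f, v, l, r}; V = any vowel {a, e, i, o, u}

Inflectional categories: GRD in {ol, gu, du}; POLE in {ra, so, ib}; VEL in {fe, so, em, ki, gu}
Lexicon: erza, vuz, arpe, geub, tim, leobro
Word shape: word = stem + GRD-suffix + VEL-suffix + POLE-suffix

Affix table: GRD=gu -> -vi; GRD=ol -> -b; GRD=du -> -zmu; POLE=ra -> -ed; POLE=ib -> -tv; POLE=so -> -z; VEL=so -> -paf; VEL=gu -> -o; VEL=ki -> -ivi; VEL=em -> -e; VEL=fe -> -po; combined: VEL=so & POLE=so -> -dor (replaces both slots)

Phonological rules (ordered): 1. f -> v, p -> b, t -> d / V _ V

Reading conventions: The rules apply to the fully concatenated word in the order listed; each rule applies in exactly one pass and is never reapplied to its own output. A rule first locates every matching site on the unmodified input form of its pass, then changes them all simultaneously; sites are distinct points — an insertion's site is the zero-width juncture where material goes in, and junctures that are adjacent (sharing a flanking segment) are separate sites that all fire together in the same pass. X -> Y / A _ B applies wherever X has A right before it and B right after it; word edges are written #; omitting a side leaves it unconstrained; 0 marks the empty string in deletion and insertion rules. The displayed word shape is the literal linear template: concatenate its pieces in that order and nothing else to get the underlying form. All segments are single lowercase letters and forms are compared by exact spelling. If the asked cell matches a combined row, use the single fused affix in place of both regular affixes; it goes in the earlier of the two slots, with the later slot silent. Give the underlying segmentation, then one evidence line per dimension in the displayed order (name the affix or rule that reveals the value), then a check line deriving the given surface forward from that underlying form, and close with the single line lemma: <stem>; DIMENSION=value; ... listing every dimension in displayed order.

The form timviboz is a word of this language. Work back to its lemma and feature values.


underlying: tim-vi-po-z
GRD=gu - signalled by the affix -vi
POLE=so - signalled by the affix -z
VEL=fe - signalled by the affix -po
check: timvipoz -> timviboz
lemma: tim; GRD=gu; POLE=so; VEL=fe


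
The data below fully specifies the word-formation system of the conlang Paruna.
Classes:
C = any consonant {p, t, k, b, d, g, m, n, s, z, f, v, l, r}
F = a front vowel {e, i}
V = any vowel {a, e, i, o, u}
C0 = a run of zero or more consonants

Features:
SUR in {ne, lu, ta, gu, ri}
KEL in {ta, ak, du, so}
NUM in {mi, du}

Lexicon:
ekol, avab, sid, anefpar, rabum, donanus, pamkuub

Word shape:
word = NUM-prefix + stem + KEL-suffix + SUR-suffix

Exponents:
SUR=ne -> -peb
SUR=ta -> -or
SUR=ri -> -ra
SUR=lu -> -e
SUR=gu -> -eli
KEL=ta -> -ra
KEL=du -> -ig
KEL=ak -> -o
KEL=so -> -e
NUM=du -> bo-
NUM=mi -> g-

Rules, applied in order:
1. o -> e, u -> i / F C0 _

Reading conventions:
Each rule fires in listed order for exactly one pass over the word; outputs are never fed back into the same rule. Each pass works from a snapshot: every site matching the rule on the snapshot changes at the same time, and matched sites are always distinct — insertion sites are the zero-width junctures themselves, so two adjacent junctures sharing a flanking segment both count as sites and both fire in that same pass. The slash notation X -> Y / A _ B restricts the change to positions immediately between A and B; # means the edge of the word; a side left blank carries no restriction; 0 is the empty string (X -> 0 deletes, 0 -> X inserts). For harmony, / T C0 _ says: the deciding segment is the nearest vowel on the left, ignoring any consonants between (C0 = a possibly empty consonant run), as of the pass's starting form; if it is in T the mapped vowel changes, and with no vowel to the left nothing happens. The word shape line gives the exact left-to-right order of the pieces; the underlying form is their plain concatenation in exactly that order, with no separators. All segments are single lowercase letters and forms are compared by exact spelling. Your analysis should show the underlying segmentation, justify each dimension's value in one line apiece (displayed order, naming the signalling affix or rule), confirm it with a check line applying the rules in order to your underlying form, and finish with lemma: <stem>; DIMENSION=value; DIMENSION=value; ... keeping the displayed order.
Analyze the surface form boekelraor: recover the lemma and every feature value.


underlying: bo-ekol-ra-or
SUR=ta - signalled by the affix -or
KEL=ta - signalled by the affix -ra
NUM=du - signalled by the affix bo-
check: boekolraor -> boekelraor
lemma: ekol; SUR=ta; KEL=ta; NUM=du


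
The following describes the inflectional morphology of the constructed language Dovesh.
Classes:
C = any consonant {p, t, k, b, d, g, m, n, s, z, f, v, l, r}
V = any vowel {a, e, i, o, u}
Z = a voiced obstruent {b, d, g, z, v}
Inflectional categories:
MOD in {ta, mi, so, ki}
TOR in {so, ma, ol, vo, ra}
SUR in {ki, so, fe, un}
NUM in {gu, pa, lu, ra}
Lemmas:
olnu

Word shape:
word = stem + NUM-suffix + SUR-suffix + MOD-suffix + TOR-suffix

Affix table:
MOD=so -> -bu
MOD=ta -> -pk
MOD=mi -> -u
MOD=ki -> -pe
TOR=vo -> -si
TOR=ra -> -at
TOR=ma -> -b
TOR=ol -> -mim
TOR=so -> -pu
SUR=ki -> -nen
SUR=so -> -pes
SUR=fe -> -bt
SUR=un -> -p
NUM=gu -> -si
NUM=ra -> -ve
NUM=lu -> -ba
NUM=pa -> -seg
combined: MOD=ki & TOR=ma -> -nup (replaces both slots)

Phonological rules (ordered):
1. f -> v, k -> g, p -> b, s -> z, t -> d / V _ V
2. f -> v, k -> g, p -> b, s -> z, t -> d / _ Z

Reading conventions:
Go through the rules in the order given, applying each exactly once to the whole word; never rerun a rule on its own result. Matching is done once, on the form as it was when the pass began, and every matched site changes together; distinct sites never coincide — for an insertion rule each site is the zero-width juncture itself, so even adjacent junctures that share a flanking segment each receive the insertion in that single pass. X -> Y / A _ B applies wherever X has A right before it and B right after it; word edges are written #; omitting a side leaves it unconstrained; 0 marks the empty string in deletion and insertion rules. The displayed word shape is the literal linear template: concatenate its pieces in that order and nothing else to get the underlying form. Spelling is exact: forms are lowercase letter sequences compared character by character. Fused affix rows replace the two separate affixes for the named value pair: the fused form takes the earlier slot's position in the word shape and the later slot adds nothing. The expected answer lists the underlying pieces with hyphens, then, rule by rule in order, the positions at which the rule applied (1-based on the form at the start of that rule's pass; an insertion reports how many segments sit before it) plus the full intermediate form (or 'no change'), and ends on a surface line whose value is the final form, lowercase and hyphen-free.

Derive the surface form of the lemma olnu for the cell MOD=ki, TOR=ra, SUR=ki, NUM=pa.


underlying: olnu-seg-nen-pe-at
1. f -> v, k -> g, p -> b, s -> z, t -> d / V _ V: fires at position(s) 5: olnuzegnenpeat
2. f -> v, k -> g, p -> b, s -> z, t -> d / _ Z: no change
surface: olnuzegnenpeat


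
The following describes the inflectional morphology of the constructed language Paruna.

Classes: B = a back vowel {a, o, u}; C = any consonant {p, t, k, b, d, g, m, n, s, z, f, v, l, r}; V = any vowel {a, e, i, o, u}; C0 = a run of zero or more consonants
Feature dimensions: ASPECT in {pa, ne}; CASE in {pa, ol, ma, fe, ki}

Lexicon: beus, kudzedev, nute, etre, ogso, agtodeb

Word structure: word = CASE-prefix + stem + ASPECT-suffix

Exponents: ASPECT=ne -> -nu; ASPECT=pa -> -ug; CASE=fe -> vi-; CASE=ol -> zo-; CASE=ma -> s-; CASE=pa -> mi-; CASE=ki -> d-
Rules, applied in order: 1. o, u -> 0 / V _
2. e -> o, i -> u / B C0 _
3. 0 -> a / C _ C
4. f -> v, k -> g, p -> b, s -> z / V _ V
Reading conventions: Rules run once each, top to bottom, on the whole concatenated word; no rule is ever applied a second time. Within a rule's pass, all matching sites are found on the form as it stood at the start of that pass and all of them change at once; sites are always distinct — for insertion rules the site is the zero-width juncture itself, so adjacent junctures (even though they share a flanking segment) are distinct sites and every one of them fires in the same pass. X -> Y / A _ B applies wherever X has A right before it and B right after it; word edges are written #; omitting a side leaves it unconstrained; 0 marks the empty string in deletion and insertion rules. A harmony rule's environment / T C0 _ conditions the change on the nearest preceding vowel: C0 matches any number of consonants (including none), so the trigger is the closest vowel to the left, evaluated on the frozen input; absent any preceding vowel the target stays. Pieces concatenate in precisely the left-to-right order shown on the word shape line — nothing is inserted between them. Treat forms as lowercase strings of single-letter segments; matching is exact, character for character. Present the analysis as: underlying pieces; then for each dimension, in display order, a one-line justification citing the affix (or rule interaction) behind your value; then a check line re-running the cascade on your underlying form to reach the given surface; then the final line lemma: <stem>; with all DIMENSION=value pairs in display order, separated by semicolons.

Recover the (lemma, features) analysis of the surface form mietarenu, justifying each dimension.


underlying: mi-etre-nu
ASPECT=ne - signalled by the affix -nu
CASE=pa - signalled by the affix mi-
check: mietrenu -> mietrenu -> mietrenu -> mietarenu -> mietarenu
lemma: etre; ASPECT=ne; CASE=pa


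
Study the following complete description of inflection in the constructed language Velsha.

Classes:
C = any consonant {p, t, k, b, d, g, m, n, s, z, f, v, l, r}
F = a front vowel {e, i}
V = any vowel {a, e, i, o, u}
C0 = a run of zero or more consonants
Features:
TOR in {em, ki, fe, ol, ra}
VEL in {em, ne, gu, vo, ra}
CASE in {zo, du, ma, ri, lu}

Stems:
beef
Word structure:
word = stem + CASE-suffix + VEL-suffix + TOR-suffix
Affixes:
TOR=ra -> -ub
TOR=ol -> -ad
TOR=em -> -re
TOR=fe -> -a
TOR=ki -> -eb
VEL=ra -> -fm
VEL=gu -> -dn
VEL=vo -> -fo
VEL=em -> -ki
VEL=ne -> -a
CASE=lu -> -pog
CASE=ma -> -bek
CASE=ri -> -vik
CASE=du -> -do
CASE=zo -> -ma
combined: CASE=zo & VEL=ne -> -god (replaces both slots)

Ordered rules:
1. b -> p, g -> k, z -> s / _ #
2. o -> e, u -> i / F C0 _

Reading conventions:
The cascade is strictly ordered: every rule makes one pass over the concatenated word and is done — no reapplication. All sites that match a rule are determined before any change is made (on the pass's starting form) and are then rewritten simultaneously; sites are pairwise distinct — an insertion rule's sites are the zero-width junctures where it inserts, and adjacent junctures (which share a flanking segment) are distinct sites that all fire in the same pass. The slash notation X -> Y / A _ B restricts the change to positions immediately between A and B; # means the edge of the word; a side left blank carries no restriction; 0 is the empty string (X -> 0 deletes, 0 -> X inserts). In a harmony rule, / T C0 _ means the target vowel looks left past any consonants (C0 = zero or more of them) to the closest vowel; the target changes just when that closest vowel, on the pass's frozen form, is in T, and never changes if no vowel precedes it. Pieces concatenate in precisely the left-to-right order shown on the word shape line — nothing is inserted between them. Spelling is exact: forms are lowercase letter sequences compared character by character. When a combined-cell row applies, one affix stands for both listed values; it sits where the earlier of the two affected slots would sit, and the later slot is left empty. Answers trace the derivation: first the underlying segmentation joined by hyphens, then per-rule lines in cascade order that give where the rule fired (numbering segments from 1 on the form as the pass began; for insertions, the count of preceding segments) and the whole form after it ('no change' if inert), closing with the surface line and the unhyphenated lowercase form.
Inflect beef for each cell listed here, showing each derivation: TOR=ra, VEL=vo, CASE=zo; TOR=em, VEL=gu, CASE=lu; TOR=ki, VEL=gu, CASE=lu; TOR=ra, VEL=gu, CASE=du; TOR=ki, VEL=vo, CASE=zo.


cell TOR=ra, VEL=vo, CASE=zo:
underlying: beef-ma-fo-ub
1. b -> p, g -> k, z -> s / _ #: fires at position(s) 10: beefmafoup
2. o -> e, u -> i / F C0 _: no change
surface: beefmafoup

cell TOR=em, VEL=gu, CASE=lu:
underlying: beef-pog-dn-re
1. b -> p, g -> k, z -> s / _ #: no change
2. o -> e, u -> i / F C0 _: fires at position(s) 6: beefpegdnre
surface: beefpegdnre

cell TOR=ki, VEL=gu, CASE=lu:
underlying: beef-pog-dn-eb
1. b -> p, g -> k, z -> s / _ #: fires at position(s) 11: beefpogdnep
2. o -> e, u -> i / F C0 _: fires at position(s) 6: beefpegdnep
surface: beefpegdnep

cell TOR=ra, VEL=gu, CASE=du:
underlying: beef-do-dn-ub
1. b -> p, g -> k, z -> s / _ #: fires at position(s) 10: beefdodnup
2. o -> e, u -> i / F C0 _: fires at position(s) 6: beefdednup
surface: beefdednup

cell TOR=ki, VEL=vo, CASE=zo:
underlying: beef-ma-fo-eb
1. b -> p, g -> k, z -> s / _ #: fires at position(s) 10: beefmafoep
2. o -> e, u -> i / F C0 _: no change
surface: beefmafoep


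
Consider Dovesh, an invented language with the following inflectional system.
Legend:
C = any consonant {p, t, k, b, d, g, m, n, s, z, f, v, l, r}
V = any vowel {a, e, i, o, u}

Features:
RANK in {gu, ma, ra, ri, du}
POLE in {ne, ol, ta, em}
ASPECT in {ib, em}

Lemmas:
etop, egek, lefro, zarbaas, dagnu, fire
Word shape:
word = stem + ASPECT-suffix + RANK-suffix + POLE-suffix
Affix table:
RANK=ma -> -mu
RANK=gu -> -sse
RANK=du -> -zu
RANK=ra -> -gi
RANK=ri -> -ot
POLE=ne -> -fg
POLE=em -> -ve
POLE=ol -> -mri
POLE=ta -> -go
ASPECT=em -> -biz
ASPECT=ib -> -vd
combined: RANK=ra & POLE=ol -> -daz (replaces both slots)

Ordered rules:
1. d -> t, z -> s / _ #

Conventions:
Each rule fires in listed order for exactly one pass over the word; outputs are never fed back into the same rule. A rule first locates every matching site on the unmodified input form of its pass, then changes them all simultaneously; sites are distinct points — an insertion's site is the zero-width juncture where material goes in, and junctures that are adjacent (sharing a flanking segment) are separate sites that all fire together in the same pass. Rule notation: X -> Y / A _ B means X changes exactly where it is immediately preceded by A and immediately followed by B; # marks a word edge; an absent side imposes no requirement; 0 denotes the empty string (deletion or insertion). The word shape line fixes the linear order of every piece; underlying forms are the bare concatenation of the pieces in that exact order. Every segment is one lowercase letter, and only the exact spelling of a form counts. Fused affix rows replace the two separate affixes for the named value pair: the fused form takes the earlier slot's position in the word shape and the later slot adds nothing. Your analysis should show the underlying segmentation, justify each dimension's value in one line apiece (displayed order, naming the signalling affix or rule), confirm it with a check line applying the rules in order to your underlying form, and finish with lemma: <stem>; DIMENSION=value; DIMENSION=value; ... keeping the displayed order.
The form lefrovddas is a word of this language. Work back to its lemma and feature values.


underlying: lefro-vd-daz
RANK=ra - signalled by the combined affix row
POLE=ol - signalled by the combined affix row
ASPECT=ib - signalled by the affix -vd
check: lefrovddaz -> lefrovddas
lemma: lefro; RANK=ra; POLE=ol; ASPECT=ib


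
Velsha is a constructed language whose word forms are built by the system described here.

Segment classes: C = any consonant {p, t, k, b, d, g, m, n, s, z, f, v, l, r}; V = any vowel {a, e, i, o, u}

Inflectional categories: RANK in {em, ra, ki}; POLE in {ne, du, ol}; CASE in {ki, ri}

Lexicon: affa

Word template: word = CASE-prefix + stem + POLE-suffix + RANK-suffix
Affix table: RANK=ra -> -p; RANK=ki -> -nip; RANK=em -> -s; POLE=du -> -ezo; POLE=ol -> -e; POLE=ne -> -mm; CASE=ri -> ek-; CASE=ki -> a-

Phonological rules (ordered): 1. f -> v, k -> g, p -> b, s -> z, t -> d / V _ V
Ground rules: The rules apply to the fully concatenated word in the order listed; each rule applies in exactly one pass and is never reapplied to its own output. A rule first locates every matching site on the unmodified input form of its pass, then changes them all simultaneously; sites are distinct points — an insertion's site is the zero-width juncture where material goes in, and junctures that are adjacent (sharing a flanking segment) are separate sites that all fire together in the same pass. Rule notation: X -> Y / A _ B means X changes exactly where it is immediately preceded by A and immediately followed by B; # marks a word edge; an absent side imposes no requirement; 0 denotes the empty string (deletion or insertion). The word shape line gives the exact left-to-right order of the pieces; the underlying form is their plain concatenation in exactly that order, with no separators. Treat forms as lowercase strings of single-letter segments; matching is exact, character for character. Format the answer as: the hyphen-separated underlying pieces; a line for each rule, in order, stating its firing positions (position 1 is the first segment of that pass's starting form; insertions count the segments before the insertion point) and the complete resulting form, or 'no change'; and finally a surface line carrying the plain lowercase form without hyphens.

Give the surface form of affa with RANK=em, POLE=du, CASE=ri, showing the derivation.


underlying: ek-affa-ezo-s
1. f -> v, k -> g, p -> b, s -> z, t -> d / V _ V: fires at position(s) 2: egaffaezos
surface: egaffaezos


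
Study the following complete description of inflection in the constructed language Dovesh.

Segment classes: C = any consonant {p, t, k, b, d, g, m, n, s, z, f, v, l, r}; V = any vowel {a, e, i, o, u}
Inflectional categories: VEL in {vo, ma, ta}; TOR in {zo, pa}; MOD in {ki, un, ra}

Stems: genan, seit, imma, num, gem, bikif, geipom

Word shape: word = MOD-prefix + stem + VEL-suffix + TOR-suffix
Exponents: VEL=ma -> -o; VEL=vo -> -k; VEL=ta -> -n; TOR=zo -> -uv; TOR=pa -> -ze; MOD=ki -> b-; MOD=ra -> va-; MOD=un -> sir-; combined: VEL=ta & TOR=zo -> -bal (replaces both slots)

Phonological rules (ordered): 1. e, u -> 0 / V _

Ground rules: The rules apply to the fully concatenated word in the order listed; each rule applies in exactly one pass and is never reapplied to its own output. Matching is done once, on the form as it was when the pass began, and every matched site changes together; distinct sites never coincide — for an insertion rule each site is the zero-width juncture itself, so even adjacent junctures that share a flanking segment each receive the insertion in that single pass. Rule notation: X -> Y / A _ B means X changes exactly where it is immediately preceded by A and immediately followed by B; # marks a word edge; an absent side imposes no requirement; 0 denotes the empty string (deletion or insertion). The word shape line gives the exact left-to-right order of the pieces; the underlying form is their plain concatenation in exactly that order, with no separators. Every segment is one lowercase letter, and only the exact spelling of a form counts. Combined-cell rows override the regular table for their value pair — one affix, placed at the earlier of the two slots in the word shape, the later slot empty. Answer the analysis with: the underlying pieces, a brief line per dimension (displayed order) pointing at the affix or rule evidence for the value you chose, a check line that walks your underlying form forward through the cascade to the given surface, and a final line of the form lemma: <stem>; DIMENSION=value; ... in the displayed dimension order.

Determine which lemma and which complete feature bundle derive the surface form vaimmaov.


underlying: va-imma-o-uv
VEL=ma - signalled by the affix -o
TOR=zo - signalled by the affix -uv
MOD=ra - signalled by the affix va-
check: vaimmaouv -> vaimmaov
lemma: imma; VEL=ma; TOR=zo; MOD=ra


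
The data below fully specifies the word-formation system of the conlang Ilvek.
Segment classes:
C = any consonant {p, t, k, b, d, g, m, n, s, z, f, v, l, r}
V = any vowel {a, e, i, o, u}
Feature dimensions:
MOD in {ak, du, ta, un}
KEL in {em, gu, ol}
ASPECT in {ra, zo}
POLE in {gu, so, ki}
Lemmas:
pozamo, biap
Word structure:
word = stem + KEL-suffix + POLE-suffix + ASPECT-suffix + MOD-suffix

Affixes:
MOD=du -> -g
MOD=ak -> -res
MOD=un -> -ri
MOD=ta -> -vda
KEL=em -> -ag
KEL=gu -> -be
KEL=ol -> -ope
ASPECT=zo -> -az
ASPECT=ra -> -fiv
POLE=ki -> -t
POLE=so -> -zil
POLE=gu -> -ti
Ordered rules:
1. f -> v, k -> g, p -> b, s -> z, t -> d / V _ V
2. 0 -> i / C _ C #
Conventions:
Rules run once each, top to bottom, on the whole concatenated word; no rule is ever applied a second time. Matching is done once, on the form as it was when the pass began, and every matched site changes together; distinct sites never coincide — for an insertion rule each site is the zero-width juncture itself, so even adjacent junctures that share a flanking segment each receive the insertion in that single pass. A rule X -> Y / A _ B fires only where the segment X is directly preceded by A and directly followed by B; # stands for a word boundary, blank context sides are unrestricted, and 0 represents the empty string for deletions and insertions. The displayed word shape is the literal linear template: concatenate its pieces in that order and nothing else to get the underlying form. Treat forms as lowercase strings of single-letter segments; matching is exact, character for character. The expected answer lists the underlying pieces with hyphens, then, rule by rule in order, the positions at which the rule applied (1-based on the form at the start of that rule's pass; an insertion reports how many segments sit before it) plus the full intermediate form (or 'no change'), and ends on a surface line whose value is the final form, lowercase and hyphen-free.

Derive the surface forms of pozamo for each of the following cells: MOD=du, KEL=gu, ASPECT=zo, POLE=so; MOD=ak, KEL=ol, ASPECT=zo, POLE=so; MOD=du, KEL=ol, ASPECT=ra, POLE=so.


cell MOD=du, KEL=gu, ASPECT=zo, POLE=so:
underlying: pozamo-be-zil-az-g
1. f -> v, k -> g, p -> b, s -> z, t -> d / V _ V: no change
2. 0 -> i / C _ C #: inserts after position(s) 13: pozamobezilazig
surface: pozamobezilazig

cell MOD=ak, KEL=ol, ASPECT=zo, POLE=so:
underlying: pozamo-ope-zil-az-res
1. f -> v, k -> g, p -> b, s -> z, t -> d / V _ V: fires at position(s) 8: pozamoobezilazres
2. 0 -> i / C _ C #: no change
surface: pozamoobezilazres

cell MOD=du, KEL=ol, ASPECT=ra, POLE=so:
underlying: pozamo-ope-zil-fiv-g
1. f -> v, k -> g, p -> b, s -> z, t -> d / V _ V: fires at position(s) 8: pozamoobezilfivg
2. 0 -> i / C _ C #: inserts after position(s) 15: pozamoobezilfivig
surface: pozamoobezilfivig


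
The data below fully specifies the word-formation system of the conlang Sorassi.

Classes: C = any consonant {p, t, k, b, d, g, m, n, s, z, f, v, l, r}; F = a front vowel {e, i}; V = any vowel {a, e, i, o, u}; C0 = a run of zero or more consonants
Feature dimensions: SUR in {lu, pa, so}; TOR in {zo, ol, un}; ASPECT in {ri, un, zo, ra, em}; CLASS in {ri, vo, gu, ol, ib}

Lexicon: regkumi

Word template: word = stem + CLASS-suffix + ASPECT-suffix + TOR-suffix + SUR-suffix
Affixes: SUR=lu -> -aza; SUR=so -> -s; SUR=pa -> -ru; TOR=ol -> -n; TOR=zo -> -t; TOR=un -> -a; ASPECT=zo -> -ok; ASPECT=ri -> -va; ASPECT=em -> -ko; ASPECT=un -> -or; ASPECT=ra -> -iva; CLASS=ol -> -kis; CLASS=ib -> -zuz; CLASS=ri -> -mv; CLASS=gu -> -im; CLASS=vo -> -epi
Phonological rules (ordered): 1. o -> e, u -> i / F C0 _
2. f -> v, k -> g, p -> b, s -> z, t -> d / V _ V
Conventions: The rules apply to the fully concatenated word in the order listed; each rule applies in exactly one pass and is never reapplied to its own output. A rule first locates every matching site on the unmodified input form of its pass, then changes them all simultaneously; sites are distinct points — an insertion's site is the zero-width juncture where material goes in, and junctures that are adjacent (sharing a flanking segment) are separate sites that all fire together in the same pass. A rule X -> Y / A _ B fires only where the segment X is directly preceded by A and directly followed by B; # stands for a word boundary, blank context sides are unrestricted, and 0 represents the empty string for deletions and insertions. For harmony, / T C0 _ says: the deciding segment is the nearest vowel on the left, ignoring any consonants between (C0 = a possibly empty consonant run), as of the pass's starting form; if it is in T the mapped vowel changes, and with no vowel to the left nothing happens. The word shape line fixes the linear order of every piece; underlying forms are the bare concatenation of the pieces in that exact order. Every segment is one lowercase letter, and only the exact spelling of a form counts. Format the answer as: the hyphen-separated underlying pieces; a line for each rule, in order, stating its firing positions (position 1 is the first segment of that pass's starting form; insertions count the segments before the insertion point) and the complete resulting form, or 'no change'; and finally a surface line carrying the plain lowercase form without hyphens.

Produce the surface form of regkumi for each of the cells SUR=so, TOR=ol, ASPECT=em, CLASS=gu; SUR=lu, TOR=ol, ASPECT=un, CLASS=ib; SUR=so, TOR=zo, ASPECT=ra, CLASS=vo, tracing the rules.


cell SUR=so, TOR=ol, ASPECT=em, CLASS=gu:
underlying: regkumi-im-ko-n-s
1. o -> e, u -> i / F C0 _: fires at position(s) 5, 11: regkimiimkens
2. f -> v, k -> g, p -> b, s -> z, t -> d / V _ V: no change
surface: regkimiimkens

cell SUR=lu, TOR=ol, ASPECT=un, CLASS=ib:
underlying: regkumi-zuz-or-n-aza
1. o -> e, u -> i / F C0 _: fires at position(s) 5, 9: regkimizizornaza
2. f -> v, k -> g, p -> b, s -> z, t -> d / V _ V: no change
surface: regkimizizornaza

cell SUR=so, TOR=zo, ASPECT=ra, CLASS=vo:
underlying: regkumi-epi-iva-t-s
1. o -> e, u -> i / F C0 _: fires at position(s) 5: regkimiepiivats
2. f -> v, k -> g, p -> b, s -> z, t -> d / V _ V: fires at position(s) 9: regkimiebiivats
surface: regkimiebiivats


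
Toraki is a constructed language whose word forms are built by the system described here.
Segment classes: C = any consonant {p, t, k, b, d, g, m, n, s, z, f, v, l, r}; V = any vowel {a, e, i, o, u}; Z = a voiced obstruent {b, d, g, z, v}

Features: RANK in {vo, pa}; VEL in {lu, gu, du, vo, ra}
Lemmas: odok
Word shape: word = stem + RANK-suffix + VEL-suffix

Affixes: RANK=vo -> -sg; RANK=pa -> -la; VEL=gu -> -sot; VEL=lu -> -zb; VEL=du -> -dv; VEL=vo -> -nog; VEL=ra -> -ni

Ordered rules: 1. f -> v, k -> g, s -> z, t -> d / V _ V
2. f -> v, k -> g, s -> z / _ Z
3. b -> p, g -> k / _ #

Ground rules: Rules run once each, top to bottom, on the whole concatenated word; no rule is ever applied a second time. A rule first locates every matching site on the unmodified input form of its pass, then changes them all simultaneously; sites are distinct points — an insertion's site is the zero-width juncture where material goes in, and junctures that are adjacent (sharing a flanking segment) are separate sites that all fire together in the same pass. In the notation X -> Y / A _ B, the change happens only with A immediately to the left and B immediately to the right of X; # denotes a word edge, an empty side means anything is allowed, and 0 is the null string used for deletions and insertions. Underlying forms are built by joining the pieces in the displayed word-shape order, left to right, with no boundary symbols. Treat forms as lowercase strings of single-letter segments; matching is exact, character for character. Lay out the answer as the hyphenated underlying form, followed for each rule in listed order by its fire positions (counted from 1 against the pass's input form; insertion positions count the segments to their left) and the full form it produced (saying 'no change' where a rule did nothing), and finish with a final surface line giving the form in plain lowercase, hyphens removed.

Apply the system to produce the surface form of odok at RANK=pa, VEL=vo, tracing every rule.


underlying: odok-la-nog
1. f -> v, k -> g, s -> z, t -> d / V _ V: no change
2. f -> v, k -> g, s -> z / _ Z: no change
3. b -> p, g -> k / _ #: fires at position(s) 9: odoklanok
surface: odoklanok


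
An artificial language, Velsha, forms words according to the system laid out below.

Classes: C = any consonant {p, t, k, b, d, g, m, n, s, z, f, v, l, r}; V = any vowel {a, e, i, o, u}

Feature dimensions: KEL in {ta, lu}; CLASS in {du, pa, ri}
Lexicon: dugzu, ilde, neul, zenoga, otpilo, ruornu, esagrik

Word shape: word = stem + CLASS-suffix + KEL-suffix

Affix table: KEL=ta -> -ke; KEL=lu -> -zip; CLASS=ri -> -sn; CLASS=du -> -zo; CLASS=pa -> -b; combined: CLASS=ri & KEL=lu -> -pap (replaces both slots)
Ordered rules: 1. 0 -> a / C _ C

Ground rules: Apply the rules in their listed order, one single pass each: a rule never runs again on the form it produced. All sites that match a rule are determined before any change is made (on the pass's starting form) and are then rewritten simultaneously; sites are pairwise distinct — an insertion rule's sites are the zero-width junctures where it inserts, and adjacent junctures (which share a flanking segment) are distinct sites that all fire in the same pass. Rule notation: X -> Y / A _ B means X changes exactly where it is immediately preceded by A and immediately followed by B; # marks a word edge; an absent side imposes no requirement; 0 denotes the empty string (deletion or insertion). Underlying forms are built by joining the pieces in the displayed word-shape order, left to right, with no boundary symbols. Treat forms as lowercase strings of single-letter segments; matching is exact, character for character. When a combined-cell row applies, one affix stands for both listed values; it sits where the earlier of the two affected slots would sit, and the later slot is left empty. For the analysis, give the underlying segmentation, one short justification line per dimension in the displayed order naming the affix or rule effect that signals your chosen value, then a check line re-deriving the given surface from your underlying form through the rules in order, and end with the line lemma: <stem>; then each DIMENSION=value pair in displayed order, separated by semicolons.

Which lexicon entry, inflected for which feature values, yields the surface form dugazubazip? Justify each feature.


underlying: dugzu-b-zip
KEL=lu - signalled by the affix -zip
CLASS=pa - signalled by the affix -b
check: dugzubzip -> dugazubazip
lemma: dugzu; KEL=lu; CLASS=pa


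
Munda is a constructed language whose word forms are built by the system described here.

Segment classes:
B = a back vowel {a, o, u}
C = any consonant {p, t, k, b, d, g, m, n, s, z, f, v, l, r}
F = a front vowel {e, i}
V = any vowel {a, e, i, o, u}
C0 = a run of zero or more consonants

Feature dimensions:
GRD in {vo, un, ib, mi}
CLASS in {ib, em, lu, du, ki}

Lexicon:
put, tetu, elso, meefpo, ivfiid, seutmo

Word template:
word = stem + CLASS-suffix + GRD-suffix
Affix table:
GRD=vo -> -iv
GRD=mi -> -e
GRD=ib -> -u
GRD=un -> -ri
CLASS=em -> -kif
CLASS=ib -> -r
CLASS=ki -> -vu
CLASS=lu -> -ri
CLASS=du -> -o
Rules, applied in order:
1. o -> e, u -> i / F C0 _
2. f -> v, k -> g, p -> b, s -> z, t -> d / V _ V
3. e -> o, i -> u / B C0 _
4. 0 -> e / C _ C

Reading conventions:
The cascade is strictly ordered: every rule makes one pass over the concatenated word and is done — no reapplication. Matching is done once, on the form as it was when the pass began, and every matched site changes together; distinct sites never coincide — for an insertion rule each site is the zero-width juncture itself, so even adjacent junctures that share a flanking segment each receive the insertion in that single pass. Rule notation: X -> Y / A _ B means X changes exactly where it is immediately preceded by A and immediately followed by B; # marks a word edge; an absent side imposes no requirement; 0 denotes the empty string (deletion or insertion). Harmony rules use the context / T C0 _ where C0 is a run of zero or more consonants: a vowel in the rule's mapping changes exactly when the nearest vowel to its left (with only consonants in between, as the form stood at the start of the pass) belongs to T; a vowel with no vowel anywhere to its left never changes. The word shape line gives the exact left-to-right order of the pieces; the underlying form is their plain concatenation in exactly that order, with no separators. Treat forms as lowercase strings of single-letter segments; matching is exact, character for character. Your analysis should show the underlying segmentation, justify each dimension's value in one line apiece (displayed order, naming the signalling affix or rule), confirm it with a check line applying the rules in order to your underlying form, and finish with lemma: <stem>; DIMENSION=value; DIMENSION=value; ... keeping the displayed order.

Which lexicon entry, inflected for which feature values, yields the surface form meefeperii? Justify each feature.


underlying: meefpo-ri-u
GRD=ib - signalled by the affix -u
CLASS=lu - signalled by the affix -ri
check: meefporiu -> meefperii -> meefperii -> meefperii -> meefeperii
lemma: meefpo; GRD=ib; CLASS=lu


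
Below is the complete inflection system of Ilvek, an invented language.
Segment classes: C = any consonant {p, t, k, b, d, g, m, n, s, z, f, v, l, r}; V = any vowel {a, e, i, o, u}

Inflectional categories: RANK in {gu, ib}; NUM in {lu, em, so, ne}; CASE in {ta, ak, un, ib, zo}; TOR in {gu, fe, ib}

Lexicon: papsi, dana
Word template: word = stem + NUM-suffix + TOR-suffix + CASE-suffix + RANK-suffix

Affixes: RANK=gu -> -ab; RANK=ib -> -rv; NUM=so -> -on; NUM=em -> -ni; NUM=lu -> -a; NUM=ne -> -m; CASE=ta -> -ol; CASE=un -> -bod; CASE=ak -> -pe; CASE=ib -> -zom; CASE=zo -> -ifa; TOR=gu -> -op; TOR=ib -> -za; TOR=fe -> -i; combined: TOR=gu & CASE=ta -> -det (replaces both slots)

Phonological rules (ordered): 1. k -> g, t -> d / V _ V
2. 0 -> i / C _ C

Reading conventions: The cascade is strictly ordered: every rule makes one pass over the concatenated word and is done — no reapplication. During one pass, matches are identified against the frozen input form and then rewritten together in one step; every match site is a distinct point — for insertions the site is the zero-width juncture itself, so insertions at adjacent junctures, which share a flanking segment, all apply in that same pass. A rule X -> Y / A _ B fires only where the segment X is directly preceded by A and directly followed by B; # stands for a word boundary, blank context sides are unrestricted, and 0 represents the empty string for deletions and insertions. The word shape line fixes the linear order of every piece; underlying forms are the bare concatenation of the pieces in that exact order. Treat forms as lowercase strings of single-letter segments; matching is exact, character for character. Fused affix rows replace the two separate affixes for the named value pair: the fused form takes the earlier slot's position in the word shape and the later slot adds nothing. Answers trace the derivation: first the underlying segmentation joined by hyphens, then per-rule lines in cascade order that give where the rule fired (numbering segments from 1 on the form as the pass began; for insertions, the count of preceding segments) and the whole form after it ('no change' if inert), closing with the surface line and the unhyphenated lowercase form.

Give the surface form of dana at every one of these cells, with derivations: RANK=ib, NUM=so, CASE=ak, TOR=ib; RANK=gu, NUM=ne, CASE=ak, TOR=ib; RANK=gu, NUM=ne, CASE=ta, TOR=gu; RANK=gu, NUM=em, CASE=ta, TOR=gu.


cell RANK=ib, NUM=so, CASE=ak, TOR=ib:
underlying: dana-on-za-pe-rv
1. k -> g, t -> d / V _ V: no change
2. 0 -> i / C _ C: inserts after position(s) 6, 11: danaonizaperiv
surface: danaonizaperiv

cell RANK=gu, NUM=ne, CASE=ak, TOR=ib:
underlying: dana-m-za-pe-ab
1. k -> g, t -> d / V _ V: no change
2. 0 -> i / C _ C: inserts after position(s) 5: danamizapeab
surface: danamizapeab

cell RANK=gu, NUM=ne, CASE=ta, TOR=gu:
underlying: dana-m-det-ab
1. k -> g, t -> d / V _ V: fires at position(s) 8: danamdedab
2. 0 -> i / C _ C: inserts after position(s) 5: danamidedab
surface: danamidedab

cell RANK=gu, NUM=em, CASE=ta, TOR=gu:
underlying: dana-ni-det-ab
1. k -> g, t -> d / V _ V: fires at position(s) 9: dananidedab
2. 0 -> i / C _ C: no change
surface: dananidedab


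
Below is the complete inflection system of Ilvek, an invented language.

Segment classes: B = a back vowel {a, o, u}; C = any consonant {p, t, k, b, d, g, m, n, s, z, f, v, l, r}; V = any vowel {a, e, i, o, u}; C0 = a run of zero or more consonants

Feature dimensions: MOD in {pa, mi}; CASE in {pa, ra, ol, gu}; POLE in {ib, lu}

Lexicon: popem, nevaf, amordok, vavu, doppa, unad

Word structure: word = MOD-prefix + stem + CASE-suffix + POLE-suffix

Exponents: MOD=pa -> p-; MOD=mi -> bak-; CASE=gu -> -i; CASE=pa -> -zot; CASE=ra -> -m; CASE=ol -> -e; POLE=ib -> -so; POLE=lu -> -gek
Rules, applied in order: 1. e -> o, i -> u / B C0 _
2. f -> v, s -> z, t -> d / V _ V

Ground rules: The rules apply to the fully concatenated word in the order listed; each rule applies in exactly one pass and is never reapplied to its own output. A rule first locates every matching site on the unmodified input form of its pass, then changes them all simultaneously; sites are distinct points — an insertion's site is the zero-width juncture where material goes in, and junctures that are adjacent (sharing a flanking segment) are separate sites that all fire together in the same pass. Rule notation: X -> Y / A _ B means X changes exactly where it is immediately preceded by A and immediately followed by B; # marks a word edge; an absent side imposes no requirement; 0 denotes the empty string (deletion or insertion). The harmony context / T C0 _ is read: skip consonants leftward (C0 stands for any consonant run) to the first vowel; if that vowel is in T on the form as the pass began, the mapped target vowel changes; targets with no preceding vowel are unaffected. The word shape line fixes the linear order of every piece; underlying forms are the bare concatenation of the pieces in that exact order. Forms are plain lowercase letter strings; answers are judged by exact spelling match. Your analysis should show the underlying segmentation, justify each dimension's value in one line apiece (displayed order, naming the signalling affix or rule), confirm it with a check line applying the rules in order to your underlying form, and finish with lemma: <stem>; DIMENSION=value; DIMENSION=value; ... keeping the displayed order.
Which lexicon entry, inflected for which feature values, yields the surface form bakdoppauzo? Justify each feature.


underlying: bak-doppa-i-so
MOD=mi - signalled by the affix bak-
CASE=gu - signalled by the affix -i
POLE=ib - signalled by the affix -so
check: bakdoppaiso -> bakdoppauso -> bakdoppauzo
lemma: doppa; MOD=mi; CASE=gu; POLE=ib


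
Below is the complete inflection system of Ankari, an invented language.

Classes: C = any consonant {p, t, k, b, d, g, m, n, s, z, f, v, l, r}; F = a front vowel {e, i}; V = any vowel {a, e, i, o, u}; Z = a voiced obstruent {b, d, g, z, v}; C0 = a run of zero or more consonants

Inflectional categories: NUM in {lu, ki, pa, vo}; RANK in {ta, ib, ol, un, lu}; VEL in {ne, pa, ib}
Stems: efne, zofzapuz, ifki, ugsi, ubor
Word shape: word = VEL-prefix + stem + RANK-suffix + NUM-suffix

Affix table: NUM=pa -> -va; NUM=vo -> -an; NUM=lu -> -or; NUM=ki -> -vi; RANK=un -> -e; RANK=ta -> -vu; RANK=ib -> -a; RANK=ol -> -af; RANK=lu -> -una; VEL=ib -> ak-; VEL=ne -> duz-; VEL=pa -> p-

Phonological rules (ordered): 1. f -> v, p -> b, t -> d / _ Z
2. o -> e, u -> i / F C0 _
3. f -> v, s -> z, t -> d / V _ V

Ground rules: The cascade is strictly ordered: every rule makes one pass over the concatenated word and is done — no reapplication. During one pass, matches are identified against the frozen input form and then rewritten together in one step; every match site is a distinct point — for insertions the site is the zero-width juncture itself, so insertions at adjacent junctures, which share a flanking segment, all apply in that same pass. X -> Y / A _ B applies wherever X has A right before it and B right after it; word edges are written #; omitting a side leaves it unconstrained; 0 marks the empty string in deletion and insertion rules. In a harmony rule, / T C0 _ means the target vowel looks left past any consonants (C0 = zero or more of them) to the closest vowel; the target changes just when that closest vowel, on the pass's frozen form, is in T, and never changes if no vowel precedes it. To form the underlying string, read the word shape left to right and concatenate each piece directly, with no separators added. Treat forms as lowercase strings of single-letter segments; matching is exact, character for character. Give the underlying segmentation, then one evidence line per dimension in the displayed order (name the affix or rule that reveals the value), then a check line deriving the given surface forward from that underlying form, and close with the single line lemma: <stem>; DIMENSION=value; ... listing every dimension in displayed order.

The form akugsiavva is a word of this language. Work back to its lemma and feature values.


underlying: ak-ugsi-af-va
NUM=pa - signalled by the affix -va
RANK=ol - signalled by the affix -af
VEL=ib - signalled by the affix ak-
check: akugsiafva -> akugsiavva -> akugsiavva -> akugsiavva
lemma: ugsi; NUM=pa; RANK=ol; VEL=ib
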